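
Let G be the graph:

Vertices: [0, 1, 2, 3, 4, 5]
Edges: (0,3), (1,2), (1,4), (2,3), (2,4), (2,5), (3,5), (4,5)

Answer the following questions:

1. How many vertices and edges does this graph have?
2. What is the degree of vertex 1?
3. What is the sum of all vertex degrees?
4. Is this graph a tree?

Count: 6 vertices, 8 edges.
Vertex 1 has neighbors [2, 4], degree = 2.
Handshaking lemma: 2 * 8 = 16.
A tree on 6 vertices has 5 edges. This graph has 8 edges (3 extra). Not a tree.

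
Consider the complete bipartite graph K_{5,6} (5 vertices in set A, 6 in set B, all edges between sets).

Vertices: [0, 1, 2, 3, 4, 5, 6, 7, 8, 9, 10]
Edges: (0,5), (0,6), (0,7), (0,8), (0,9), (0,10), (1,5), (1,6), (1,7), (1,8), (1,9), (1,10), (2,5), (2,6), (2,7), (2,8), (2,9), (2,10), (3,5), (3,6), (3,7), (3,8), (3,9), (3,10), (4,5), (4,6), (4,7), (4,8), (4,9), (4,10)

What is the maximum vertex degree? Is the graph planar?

Set-A vertices have degree 6; set-B vertices have degree 5. Maximum degree = max(5,6) = 6.
K_{5,6} contains K_{3,3} as a subgraph (since both sides have >= 3 vertices); by Kuratowski's theorem it is not planar.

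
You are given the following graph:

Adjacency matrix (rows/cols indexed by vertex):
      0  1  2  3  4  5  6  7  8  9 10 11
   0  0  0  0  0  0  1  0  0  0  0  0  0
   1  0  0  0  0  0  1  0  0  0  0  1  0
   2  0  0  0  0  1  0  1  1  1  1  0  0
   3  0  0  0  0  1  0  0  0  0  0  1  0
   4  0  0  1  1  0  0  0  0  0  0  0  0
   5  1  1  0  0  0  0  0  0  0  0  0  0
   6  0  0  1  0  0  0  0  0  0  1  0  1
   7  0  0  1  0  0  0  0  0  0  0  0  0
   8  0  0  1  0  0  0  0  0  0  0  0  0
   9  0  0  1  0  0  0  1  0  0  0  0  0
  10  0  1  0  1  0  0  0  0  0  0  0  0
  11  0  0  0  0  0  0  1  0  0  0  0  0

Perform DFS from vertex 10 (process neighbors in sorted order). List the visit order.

DFS from vertex 10 (neighbors processed in ascending order):
Visit order: 10, 1, 5, 0, 3, 4, 2, 6, 9, 11, 7, 8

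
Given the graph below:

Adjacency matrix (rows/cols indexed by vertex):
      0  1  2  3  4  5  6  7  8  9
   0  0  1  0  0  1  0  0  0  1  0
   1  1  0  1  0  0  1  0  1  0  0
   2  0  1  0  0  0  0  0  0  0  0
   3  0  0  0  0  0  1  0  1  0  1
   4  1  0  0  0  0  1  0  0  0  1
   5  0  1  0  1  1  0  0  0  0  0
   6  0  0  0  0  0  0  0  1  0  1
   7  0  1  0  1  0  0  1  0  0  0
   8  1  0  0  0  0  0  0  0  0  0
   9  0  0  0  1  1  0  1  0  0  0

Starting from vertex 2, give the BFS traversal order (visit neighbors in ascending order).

BFS from vertex 2 (neighbors processed in ascending order):
Visit order: 2, 1, 0, 5, 7, 4, 8, 3, 6, 9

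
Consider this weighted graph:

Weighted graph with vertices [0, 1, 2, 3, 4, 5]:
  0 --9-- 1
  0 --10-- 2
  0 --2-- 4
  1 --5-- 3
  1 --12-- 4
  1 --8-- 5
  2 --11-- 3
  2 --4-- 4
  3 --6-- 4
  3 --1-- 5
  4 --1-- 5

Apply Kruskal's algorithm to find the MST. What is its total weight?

Applying Kruskal's algorithm (sort edges by weight, add if no cycle):
  Add (3,5) w=1
  Add (4,5) w=1
  Add (0,4) w=2
  Add (2,4) w=4
  Add (1,3) w=5
  Skip (3,4) w=6 (creates cycle)
  Skip (1,5) w=8 (creates cycle)
  Skip (0,1) w=9 (creates cycle)
  Skip (0,2) w=10 (creates cycle)
  Skip (2,3) w=11 (creates cycle)
  Skip (1,4) w=12 (creates cycle)
MST weight = 13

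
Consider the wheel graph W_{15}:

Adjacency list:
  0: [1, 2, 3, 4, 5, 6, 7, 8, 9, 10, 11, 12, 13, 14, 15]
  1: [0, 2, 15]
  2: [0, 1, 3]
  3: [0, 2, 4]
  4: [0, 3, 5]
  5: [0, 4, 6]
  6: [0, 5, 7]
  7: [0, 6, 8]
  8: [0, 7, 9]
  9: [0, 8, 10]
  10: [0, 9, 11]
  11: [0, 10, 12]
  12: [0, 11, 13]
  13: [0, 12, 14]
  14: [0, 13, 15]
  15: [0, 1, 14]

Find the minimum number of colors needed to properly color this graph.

W_{15} = C_{15} plus a hub adjacent to every cycle vertex.
The outer cycle needs 3 colors (odd cycle); the hub is adjacent to all of them so needs a fresh color.
Chromatic number = 3 + 1 = 4.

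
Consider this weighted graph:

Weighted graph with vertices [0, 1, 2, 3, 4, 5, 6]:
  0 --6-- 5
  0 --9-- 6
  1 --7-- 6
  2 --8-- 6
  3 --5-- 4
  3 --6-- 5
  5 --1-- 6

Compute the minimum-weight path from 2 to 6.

Using Dijkstra's algorithm from vertex 2:
Shortest path: 2 -> 6
Total weight: 8 = 8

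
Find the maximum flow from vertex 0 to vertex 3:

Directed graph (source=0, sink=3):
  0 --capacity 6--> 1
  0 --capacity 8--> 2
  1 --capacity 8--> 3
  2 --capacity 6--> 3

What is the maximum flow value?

Computing max flow:
  Flow on (0->1): 6/6
  Flow on (0->2): 6/8
  Flow on (1->3): 6/8
  Flow on (2->3): 6/6
Maximum flow = 12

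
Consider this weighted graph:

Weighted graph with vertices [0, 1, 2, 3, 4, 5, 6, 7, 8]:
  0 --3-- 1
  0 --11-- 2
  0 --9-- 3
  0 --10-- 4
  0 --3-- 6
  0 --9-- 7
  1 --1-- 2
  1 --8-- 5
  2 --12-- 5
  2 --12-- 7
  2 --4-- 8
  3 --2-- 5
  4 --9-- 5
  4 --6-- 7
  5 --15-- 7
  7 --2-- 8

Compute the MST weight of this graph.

Applying Kruskal's algorithm (sort edges by weight, add if no cycle):
  Add (1,2) w=1
  Add (3,5) w=2
  Add (7,8) w=2
  Add (0,1) w=3
  Add (0,6) w=3
  Add (2,8) w=4
  Add (4,7) w=6
  Add (1,5) w=8
  Skip (0,7) w=9 (creates cycle)
  Skip (0,3) w=9 (creates cycle)
  Skip (4,5) w=9 (creates cycle)
  Skip (0,4) w=10 (creates cycle)
  Skip (0,2) w=11 (creates cycle)
  Skip (2,7) w=12 (creates cycle)
  Skip (2,5) w=12 (creates cycle)
  Skip (5,7) w=15 (creates cycle)
MST weight = 29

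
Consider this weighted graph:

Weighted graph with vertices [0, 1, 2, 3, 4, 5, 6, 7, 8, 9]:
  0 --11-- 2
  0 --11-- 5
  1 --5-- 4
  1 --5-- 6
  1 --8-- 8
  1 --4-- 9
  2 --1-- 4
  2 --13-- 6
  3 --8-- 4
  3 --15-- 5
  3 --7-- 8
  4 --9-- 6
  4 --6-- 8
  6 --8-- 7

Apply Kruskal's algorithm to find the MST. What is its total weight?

Applying Kruskal's algorithm (sort edges by weight, add if no cycle):
  Add (2,4) w=1
  Add (1,9) w=4
  Add (1,4) w=5
  Add (1,6) w=5
  Add (4,8) w=6
  Add (3,8) w=7
  Skip (1,8) w=8 (creates cycle)
  Skip (3,4) w=8 (creates cycle)
  Add (6,7) w=8
  Skip (4,6) w=9 (creates cycle)
  Add (0,2) w=11
  Add (0,5) w=11
  Skip (2,6) w=13 (creates cycle)
  Skip (3,5) w=15 (creates cycle)
MST weight = 58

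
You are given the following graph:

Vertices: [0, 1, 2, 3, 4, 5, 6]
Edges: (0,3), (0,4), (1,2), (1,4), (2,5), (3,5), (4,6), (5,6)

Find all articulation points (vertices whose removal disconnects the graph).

No articulation points. The graph is biconnected.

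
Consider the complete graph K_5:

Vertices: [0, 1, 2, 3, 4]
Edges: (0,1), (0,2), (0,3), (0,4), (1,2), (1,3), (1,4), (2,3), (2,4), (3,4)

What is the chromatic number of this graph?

In K_5, every vertex is adjacent to every other vertex.
Each vertex needs a unique color.
Chromatic number = 5.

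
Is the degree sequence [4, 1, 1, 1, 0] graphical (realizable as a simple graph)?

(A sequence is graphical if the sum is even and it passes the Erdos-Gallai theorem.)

Sum of degrees = 7. Sum is odd, so the sequence is NOT graphical.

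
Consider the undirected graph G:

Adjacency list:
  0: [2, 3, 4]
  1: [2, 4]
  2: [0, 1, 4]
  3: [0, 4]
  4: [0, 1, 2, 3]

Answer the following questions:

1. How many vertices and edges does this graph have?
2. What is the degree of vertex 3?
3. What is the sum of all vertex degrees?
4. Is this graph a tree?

Count: 5 vertices, 7 edges.
Vertex 3 has neighbors [0, 4], degree = 2.
Handshaking lemma: 2 * 7 = 14.
A tree on 5 vertices has 4 edges. This graph has 7 edges (3 extra). Not a tree.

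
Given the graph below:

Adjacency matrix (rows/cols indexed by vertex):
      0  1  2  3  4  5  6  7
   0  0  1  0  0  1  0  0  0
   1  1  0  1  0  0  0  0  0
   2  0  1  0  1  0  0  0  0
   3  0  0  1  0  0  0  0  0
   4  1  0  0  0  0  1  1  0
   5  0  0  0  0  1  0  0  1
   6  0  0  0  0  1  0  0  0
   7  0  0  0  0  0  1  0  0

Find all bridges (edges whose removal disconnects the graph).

A bridge is an edge whose removal increases the number of connected components.
Bridges found: (0,1), (0,4), (1,2), (2,3), (4,5), (4,6), (5,7)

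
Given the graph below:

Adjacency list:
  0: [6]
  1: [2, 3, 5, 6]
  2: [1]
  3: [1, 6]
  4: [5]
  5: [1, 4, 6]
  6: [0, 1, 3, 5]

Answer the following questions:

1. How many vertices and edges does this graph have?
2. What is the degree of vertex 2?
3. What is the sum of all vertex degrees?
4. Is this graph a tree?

Count: 7 vertices, 8 edges.
Vertex 2 has neighbors [1], degree = 1.
Handshaking lemma: 2 * 8 = 16.
A tree on 7 vertices has 6 edges. This graph has 8 edges (2 extra). Not a tree.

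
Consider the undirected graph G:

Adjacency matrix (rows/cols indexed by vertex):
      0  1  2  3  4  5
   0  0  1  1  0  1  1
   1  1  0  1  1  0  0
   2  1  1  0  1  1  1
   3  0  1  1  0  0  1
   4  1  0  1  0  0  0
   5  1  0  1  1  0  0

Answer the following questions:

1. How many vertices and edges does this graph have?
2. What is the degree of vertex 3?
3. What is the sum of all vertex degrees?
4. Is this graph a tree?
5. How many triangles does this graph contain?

Count: 6 vertices, 10 edges.
Vertex 3 has neighbors [1, 2, 5], degree = 3.
Handshaking lemma: 2 * 10 = 20.
A tree on 6 vertices has 5 edges. This graph has 10 edges (5 extra). Not a tree.
Number of triangles = 5.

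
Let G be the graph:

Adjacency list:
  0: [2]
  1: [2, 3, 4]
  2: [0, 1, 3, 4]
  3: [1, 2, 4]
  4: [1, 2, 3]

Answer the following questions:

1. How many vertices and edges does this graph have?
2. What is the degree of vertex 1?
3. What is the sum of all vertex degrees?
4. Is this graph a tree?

Count: 5 vertices, 7 edges.
Vertex 1 has neighbors [2, 3, 4], degree = 3.
Handshaking lemma: 2 * 7 = 14.
A tree on 5 vertices has 4 edges. This graph has 7 edges (3 extra). Not a tree.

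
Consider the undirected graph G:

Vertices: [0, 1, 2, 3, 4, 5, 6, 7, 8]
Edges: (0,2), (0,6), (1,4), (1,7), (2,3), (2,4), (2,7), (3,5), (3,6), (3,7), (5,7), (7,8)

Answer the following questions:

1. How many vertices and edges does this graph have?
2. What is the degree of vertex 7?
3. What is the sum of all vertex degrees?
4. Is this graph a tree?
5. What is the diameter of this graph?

Count: 9 vertices, 12 edges.
Vertex 7 has neighbors [1, 2, 3, 5, 8], degree = 5.
Handshaking lemma: 2 * 12 = 24.
A tree on 9 vertices has 8 edges. This graph has 12 edges (4 extra). Not a tree.
Diameter (longest shortest path) = 3.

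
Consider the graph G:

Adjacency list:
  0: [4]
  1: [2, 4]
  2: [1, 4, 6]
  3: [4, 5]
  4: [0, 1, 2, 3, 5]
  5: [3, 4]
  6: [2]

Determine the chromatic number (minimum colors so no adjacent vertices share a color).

The graph has a maximum clique of size 3 (lower bound on chromatic number).
A valid 3-coloring: {0: 1, 1: 2, 2: 1, 3: 1, 4: 0, 5: 2, 6: 0}.
Chromatic number = 3.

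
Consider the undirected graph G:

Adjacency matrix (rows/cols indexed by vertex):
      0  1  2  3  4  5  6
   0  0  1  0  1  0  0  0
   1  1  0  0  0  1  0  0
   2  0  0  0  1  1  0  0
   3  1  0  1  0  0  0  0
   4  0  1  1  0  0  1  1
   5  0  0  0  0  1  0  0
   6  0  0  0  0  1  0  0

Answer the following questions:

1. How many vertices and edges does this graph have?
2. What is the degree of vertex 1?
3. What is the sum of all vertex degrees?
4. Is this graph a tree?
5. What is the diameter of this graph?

Count: 7 vertices, 7 edges.
Vertex 1 has neighbors [0, 4], degree = 2.
Handshaking lemma: 2 * 7 = 14.
A tree on 7 vertices has 6 edges. This graph has 7 edges (1 extra). Not a tree.
Diameter (longest shortest path) = 3.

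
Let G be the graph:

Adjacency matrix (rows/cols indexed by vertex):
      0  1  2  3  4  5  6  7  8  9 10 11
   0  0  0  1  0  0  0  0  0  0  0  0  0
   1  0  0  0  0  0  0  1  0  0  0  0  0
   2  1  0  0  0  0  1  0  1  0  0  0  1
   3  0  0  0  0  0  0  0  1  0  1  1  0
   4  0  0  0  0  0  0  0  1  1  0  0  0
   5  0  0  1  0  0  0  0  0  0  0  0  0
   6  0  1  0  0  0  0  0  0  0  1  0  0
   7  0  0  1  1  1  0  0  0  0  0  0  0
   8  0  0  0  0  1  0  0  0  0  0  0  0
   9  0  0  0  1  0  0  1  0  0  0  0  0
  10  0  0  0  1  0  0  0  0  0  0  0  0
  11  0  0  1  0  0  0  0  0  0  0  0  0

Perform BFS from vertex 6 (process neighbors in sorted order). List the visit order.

BFS from vertex 6 (neighbors processed in ascending order):
Visit order: 6, 1, 9, 3, 7, 10, 2, 4, 0, 5, 11, 8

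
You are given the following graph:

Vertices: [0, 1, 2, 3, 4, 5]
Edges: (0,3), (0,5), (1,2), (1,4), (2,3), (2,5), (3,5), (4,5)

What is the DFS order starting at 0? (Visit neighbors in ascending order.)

DFS from vertex 0 (neighbors processed in ascending order):
Visit order: 0, 3, 2, 1, 4, 5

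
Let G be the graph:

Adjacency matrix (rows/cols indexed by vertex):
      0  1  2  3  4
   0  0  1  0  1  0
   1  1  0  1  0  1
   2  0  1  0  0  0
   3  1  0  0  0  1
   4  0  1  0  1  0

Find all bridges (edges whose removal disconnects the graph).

A bridge is an edge whose removal increases the number of connected components.
Bridges found: (1,2)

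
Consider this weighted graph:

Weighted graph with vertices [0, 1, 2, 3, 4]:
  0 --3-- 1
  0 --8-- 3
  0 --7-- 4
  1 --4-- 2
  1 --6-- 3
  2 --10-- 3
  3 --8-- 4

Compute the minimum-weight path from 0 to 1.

Using Dijkstra's algorithm from vertex 0:
Shortest path: 0 -> 1
Total weight: 3 = 3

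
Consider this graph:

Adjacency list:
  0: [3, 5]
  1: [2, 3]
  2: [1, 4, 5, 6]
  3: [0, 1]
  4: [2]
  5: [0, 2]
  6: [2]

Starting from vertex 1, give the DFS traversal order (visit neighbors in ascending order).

DFS from vertex 1 (neighbors processed in ascending order):
Visit order: 1, 2, 4, 5, 0, 3, 6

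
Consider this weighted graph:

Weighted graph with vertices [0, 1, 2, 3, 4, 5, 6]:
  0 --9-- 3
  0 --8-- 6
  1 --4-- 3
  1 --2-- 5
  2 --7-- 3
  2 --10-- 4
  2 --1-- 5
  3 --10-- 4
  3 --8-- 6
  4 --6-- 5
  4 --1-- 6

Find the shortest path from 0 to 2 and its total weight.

Using Dijkstra's algorithm from vertex 0:
Shortest path: 0 -> 3 -> 2
Total weight: 9 + 7 = 16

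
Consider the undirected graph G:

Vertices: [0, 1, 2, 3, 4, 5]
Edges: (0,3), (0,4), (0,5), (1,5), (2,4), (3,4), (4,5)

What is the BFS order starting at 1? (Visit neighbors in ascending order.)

BFS from vertex 1 (neighbors processed in ascending order):
Visit order: 1, 5, 0, 4, 3, 2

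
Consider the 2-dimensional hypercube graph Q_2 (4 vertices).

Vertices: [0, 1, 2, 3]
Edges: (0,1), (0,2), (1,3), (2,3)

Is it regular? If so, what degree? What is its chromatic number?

In Q_2, every vertex has exactly 2 neighbors (flip one of 2 bits), so it is 2-regular.
Q_2 is bipartite (partition by bit-parity), so chromatic number = 2.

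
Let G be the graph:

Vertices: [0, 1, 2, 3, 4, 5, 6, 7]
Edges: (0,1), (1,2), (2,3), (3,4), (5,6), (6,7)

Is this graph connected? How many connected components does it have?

Checking connectivity: the graph has 2 connected component(s).
Components: [[0, 1, 2, 3, 4], [5, 6, 7]]. The graph is NOT connected.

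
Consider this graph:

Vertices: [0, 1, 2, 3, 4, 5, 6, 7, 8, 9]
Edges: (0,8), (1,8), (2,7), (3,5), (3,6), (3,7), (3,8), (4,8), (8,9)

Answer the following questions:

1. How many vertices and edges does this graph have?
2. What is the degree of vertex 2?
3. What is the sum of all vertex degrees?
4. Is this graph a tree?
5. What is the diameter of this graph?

Count: 10 vertices, 9 edges.
Vertex 2 has neighbors [7], degree = 1.
Handshaking lemma: 2 * 9 = 18.
A graph is a tree iff it is connected and has exactly n-1 edges. This graph is connected (all 10 vertices in one component) and has 10-1 = 9 edges. It is a tree.
Diameter (longest shortest path) = 4.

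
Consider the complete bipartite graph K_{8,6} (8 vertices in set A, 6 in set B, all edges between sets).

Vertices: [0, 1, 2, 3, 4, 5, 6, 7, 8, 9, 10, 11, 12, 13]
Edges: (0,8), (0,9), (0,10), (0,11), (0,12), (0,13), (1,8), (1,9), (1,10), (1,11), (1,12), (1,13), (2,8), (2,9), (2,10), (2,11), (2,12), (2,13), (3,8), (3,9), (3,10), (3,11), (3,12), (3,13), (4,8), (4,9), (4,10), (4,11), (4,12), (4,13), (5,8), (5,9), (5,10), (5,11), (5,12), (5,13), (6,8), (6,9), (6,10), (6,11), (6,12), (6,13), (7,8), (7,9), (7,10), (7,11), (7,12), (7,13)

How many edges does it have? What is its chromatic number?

K_{8,6} has 8 * 6 = 48 edges.
Bipartite graphs have chromatic number 2 (color each partition differently).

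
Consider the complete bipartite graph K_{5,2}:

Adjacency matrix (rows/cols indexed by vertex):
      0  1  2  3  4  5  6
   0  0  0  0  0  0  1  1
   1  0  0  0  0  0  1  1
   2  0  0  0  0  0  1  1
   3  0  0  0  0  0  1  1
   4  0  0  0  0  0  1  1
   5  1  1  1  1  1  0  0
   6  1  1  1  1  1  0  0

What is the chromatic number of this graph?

K_{5,2} is bipartite: vertices split into two independent sets of size 5 and 2.
Color one set 0, the other 1. No adjacent vertices share a color.
Chromatic number = 2.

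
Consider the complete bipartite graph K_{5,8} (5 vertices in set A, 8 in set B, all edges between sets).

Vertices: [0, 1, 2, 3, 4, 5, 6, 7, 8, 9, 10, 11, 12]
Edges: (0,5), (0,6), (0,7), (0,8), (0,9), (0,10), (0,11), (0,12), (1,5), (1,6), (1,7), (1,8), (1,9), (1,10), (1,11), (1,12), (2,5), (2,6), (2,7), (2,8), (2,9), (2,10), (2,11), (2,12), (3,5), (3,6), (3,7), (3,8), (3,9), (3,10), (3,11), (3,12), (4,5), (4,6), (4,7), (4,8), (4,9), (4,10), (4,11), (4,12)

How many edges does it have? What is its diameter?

K_{5,8} has 5 * 8 = 40 edges.
Any vertex reaches any opposite-side vertex in 1 step; same-side vertices reach in 2 steps via any opposite-side vertex.
Diameter = 2.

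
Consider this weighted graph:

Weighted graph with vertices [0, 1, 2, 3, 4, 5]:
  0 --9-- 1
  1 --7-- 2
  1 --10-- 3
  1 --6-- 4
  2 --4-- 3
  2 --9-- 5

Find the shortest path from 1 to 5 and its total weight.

Using Dijkstra's algorithm from vertex 1:
Shortest path: 1 -> 2 -> 5
Total weight: 7 + 9 = 16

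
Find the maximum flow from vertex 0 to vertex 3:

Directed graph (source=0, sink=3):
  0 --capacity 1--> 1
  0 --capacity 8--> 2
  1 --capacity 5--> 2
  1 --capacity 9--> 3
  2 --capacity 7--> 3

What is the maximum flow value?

Computing max flow:
  Flow on (0->1): 1/1
  Flow on (0->2): 7/8
  Flow on (1->3): 1/9
  Flow on (2->3): 7/7
Maximum flow = 8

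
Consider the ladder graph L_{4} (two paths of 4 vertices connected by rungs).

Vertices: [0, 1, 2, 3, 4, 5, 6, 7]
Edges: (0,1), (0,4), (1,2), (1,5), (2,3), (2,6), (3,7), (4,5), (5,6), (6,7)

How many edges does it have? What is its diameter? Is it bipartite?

Ladder graph L_{4}: 4 rungs + 2 * (4-1) path edges = 4 + 6 = 10 edges.
Diameter = 4.
Ladder graphs are bipartite (alternating coloring along each path).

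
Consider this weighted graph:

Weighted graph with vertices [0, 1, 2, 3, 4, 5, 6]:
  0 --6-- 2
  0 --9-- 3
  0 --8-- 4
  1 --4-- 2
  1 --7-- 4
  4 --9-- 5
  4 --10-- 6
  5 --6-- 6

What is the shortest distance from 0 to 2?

Using Dijkstra's algorithm from vertex 0:
Shortest path: 0 -> 2
Total weight: 6 = 6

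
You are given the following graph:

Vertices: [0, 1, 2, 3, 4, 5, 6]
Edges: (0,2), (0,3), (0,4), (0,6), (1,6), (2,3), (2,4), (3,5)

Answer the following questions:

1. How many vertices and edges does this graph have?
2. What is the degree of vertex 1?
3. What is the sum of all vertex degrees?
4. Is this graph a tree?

Count: 7 vertices, 8 edges.
Vertex 1 has neighbors [6], degree = 1.
Handshaking lemma: 2 * 8 = 16.
A tree on 7 vertices has 6 edges. This graph has 8 edges (2 extra). Not a tree.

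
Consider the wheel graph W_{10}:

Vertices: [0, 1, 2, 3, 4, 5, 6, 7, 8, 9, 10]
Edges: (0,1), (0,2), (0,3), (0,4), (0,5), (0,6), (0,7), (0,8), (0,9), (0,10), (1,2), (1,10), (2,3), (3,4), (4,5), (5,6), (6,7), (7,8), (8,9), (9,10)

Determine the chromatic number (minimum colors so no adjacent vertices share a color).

W_{10} = C_{10} plus a hub adjacent to every cycle vertex.
The outer cycle needs 2 colors (even cycle); the hub is adjacent to all of them so needs a fresh color.
Chromatic number = 2 + 1 = 3.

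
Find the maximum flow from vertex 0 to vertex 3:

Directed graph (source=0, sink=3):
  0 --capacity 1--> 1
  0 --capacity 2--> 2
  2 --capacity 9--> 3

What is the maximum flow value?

Computing max flow:
  Flow on (0->2): 2/2
  Flow on (2->3): 2/9
Maximum flow = 2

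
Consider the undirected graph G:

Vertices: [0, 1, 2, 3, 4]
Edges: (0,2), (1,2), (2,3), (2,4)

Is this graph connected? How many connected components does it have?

Checking connectivity: the graph has 1 connected component(s).
All vertices are reachable from each other. The graph IS connected.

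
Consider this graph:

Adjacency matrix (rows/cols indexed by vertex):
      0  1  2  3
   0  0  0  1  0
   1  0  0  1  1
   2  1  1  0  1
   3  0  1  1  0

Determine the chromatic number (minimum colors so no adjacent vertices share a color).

The graph has a maximum clique of size 3 (lower bound on chromatic number).
A valid 3-coloring: {0: 1, 1: 1, 2: 0, 3: 2}.
Chromatic number = 3.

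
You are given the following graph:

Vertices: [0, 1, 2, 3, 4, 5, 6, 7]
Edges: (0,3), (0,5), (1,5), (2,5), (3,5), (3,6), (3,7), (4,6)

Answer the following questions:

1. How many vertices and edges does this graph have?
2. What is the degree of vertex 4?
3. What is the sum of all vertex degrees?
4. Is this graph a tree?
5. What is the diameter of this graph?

Count: 8 vertices, 8 edges.
Vertex 4 has neighbors [6], degree = 1.
Handshaking lemma: 2 * 8 = 16.
A tree on 8 vertices has 7 edges. This graph has 8 edges (1 extra). Not a tree.
Diameter (longest shortest path) = 4.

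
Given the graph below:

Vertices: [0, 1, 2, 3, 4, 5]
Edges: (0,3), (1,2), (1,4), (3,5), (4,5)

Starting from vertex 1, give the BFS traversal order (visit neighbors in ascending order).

BFS from vertex 1 (neighbors processed in ascending order):
Visit order: 1, 2, 4, 5, 3, 0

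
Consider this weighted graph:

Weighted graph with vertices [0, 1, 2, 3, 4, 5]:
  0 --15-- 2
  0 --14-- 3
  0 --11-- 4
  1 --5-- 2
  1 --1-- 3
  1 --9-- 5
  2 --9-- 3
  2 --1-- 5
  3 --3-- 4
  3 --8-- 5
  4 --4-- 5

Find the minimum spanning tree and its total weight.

Applying Kruskal's algorithm (sort edges by weight, add if no cycle):
  Add (1,3) w=1
  Add (2,5) w=1
  Add (3,4) w=3
  Add (4,5) w=4
  Skip (1,2) w=5 (creates cycle)
  Skip (3,5) w=8 (creates cycle)
  Skip (1,5) w=9 (creates cycle)
  Skip (2,3) w=9 (creates cycle)
  Add (0,4) w=11
  Skip (0,3) w=14 (creates cycle)
  Skip (0,2) w=15 (creates cycle)
MST weight = 20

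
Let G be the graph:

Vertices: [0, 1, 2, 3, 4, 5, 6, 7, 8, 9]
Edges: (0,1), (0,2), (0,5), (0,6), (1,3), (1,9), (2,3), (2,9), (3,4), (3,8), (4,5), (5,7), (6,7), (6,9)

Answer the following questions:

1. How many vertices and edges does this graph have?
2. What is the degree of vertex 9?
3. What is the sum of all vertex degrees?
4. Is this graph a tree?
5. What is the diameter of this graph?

Count: 10 vertices, 14 edges.
Vertex 9 has neighbors [1, 2, 6], degree = 3.
Handshaking lemma: 2 * 14 = 28.
A tree on 10 vertices has 9 edges. This graph has 14 edges (5 extra). Not a tree.
Diameter (longest shortest path) = 4.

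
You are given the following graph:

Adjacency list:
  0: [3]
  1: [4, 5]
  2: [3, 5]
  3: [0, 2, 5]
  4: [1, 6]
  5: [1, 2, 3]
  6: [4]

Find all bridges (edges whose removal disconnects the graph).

A bridge is an edge whose removal increases the number of connected components.
Bridges found: (0,3), (1,4), (1,5), (4,6)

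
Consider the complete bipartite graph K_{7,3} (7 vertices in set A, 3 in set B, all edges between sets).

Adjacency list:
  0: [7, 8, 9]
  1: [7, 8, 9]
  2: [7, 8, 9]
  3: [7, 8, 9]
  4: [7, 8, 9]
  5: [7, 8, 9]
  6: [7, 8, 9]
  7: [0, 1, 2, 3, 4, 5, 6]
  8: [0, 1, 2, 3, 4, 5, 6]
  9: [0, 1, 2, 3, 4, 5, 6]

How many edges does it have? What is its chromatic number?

K_{7,3} has 7 * 3 = 21 edges.
Bipartite graphs have chromatic number 2 (color each partition differently).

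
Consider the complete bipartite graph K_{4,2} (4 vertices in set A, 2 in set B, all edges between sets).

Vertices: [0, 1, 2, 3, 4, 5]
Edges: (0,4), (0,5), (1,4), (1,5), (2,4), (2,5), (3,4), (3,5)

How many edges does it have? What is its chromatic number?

K_{4,2} has 4 * 2 = 8 edges.
Bipartite graphs have chromatic number 2 (color each partition differently).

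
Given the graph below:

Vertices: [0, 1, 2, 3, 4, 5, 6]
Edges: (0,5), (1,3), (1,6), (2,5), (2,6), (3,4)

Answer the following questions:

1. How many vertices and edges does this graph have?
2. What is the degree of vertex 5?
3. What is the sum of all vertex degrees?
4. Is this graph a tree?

Count: 7 vertices, 6 edges.
Vertex 5 has neighbors [0, 2], degree = 2.
Handshaking lemma: 2 * 6 = 12.
A graph is a tree iff it is connected and has exactly n-1 edges. This graph is connected (all 7 vertices in one component) and has 7-1 = 6 edges. It is a tree.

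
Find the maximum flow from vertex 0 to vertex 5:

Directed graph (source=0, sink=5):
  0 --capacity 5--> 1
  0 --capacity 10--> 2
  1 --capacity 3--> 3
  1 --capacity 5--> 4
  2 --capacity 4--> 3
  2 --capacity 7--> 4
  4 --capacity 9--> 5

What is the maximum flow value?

Computing max flow:
  Flow on (0->1): 2/5
  Flow on (0->2): 7/10
  Flow on (1->4): 2/5
  Flow on (2->4): 7/7
  Flow on (4->5): 9/9
Maximum flow = 9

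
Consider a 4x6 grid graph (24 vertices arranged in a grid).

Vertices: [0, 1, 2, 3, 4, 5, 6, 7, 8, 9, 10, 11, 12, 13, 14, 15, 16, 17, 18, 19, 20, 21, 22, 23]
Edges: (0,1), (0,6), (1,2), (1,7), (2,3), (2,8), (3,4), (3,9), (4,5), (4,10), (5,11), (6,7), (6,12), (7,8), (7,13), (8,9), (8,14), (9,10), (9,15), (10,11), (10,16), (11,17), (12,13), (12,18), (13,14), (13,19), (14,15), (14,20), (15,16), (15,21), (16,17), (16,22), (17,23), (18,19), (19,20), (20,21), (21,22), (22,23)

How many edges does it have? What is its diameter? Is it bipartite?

A 4x6 grid has 18 vertical edges and 20 horizontal edges.
Total edges = 18 + 20 = 38.
Diameter = (4-1) + (6-1) = 8 (corner to opposite corner).
Grid graphs are bipartite (checkerboard coloring).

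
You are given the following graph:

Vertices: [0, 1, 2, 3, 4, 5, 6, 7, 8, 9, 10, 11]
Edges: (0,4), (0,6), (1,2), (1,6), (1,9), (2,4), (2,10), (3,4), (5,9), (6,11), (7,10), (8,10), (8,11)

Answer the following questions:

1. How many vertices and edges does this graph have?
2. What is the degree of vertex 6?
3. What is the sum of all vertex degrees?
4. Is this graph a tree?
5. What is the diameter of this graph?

Count: 12 vertices, 13 edges.
Vertex 6 has neighbors [0, 1, 11], degree = 3.
Handshaking lemma: 2 * 13 = 26.
A tree on 12 vertices has 11 edges. This graph has 13 edges (2 extra). Not a tree.
Diameter (longest shortest path) = 5.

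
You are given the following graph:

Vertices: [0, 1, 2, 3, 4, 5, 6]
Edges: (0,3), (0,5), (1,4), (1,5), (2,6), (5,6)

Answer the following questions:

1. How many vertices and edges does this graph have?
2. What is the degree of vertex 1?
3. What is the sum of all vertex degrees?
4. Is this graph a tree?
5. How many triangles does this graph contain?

Count: 7 vertices, 6 edges.
Vertex 1 has neighbors [4, 5], degree = 2.
Handshaking lemma: 2 * 6 = 12.
A graph is a tree iff it is connected and has exactly n-1 edges. This graph is connected (all 7 vertices in one component) and has 7-1 = 6 edges. It is a tree.
Number of triangles = 0.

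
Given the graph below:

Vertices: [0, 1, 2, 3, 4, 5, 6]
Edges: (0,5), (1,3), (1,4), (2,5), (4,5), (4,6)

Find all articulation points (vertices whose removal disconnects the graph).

An articulation point is a vertex whose removal disconnects the graph.
Articulation points: [1, 4, 5]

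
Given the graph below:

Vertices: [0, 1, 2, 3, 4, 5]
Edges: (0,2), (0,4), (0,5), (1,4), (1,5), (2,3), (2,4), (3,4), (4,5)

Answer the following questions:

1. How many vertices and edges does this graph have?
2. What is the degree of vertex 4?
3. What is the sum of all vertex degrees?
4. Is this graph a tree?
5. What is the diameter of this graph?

Count: 6 vertices, 9 edges.
Vertex 4 has neighbors [0, 1, 2, 3, 5], degree = 5.
Handshaking lemma: 2 * 9 = 18.
A tree on 6 vertices has 5 edges. This graph has 9 edges (4 extra). Not a tree.
Diameter (longest shortest path) = 2.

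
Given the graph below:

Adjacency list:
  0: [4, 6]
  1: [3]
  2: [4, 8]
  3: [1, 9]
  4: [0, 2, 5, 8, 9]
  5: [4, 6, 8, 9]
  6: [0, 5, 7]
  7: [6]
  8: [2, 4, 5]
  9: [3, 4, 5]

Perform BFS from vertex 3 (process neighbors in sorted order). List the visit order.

BFS from vertex 3 (neighbors processed in ascending order):
Visit order: 3, 1, 9, 4, 5, 0, 2, 8, 6, 7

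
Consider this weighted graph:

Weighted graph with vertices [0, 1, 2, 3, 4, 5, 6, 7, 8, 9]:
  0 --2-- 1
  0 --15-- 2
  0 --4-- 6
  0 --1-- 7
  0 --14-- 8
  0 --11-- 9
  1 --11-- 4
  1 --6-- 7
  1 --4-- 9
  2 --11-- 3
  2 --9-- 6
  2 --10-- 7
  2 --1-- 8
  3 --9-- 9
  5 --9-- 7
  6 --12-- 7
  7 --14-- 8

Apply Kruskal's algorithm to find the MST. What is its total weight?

Applying Kruskal's algorithm (sort edges by weight, add if no cycle):
  Add (0,7) w=1
  Add (2,8) w=1
  Add (0,1) w=2
  Add (0,6) w=4
  Add (1,9) w=4
  Skip (1,7) w=6 (creates cycle)
  Add (2,6) w=9
  Add (3,9) w=9
  Add (5,7) w=9
  Skip (2,7) w=10 (creates cycle)
  Skip (0,9) w=11 (creates cycle)
  Add (1,4) w=11
  Skip (2,3) w=11 (creates cycle)
  Skip (6,7) w=12 (creates cycle)
  Skip (0,8) w=14 (creates cycle)
  Skip (7,8) w=14 (creates cycle)
  Skip (0,2) w=15 (creates cycle)
MST weight = 50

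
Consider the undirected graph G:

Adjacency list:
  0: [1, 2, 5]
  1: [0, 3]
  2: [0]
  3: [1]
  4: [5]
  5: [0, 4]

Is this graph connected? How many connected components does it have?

Checking connectivity: the graph has 1 connected component(s).
All vertices are reachable from each other. The graph IS connected.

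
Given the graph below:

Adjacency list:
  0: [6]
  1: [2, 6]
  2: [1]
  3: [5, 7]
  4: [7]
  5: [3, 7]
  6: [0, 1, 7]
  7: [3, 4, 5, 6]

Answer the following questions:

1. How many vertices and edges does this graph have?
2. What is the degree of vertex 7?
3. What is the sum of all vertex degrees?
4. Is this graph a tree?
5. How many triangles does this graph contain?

Count: 8 vertices, 8 edges.
Vertex 7 has neighbors [3, 4, 5, 6], degree = 4.
Handshaking lemma: 2 * 8 = 16.
A tree on 8 vertices has 7 edges. This graph has 8 edges (1 extra). Not a tree.
Number of triangles = 1.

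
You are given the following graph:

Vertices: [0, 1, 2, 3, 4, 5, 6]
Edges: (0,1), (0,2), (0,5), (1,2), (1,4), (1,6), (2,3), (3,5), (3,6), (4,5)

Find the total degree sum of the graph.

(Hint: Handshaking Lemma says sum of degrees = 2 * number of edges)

Count edges: 10 edges.
By Handshaking Lemma: sum of degrees = 2 * 10 = 20.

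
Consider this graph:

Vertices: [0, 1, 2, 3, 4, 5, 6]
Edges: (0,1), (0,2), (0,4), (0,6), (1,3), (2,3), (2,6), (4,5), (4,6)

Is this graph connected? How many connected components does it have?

Checking connectivity: the graph has 1 connected component(s).
All vertices are reachable from each other. The graph IS connected.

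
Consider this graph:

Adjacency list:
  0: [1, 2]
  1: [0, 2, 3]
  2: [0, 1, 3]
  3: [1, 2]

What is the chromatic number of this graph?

The graph has a maximum clique of size 3 (lower bound on chromatic number).
A valid 3-coloring: {0: 2, 1: 0, 2: 1, 3: 2}.
Chromatic number = 3.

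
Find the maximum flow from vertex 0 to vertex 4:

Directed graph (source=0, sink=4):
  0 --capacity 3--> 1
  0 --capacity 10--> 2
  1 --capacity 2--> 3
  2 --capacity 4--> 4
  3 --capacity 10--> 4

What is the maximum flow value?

Computing max flow:
  Flow on (0->1): 2/3
  Flow on (0->2): 4/10
  Flow on (1->3): 2/2
  Flow on (2->4): 4/4
  Flow on (3->4): 2/10
Maximum flow = 6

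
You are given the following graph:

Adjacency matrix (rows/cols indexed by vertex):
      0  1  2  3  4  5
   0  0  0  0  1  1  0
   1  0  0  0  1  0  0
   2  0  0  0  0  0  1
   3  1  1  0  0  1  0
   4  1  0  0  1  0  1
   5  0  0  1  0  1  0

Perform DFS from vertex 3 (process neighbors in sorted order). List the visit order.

DFS from vertex 3 (neighbors processed in ascending order):
Visit order: 3, 0, 4, 5, 2, 1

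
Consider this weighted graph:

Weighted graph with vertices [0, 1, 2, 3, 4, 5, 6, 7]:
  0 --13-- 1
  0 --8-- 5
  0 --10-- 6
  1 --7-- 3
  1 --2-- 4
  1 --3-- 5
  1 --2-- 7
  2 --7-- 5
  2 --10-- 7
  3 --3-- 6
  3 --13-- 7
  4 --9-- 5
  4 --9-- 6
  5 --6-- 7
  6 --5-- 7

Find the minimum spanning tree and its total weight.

Applying Kruskal's algorithm (sort edges by weight, add if no cycle):
  Add (1,7) w=2
  Add (1,4) w=2
  Add (1,5) w=3
  Add (3,6) w=3
  Add (6,7) w=5
  Skip (5,7) w=6 (creates cycle)
  Skip (1,3) w=7 (creates cycle)
  Add (2,5) w=7
  Add (0,5) w=8
  Skip (4,6) w=9 (creates cycle)
  Skip (4,5) w=9 (creates cycle)
  Skip (0,6) w=10 (creates cycle)
  Skip (2,7) w=10 (creates cycle)
  Skip (0,1) w=13 (creates cycle)
  Skip (3,7) w=13 (creates cycle)
MST weight = 30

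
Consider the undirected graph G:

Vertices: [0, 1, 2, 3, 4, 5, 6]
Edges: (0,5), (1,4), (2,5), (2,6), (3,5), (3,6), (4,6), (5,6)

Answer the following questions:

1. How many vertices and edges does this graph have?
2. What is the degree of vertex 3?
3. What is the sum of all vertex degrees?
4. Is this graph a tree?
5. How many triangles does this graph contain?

Count: 7 vertices, 8 edges.
Vertex 3 has neighbors [5, 6], degree = 2.
Handshaking lemma: 2 * 8 = 16.
A tree on 7 vertices has 6 edges. This graph has 8 edges (2 extra). Not a tree.
Number of triangles = 2.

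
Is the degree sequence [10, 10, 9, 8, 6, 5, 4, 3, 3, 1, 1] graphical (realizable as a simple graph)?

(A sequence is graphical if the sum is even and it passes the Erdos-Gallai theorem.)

Sum of degrees = 60. Sum is even but fails Erdos-Gallai. The sequence is NOT graphical.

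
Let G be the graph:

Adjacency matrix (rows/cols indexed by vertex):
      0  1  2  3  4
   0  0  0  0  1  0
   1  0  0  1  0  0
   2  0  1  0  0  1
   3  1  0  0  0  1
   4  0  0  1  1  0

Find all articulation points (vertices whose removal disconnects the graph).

An articulation point is a vertex whose removal disconnects the graph.
Articulation points: [2, 3, 4]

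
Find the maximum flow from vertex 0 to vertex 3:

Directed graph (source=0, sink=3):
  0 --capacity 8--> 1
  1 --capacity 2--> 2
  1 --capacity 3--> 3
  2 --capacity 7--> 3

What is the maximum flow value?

Computing max flow:
  Flow on (0->1): 5/8
  Flow on (1->2): 2/2
  Flow on (1->3): 3/3
  Flow on (2->3): 2/7
Maximum flow = 5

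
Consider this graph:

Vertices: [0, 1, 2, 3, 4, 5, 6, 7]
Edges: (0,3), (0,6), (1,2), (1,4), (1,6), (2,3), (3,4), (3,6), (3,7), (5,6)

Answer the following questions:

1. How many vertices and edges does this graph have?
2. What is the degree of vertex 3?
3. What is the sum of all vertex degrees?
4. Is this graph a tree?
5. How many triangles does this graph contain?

Count: 8 vertices, 10 edges.
Vertex 3 has neighbors [0, 2, 4, 6, 7], degree = 5.
Handshaking lemma: 2 * 10 = 20.
A tree on 8 vertices has 7 edges. This graph has 10 edges (3 extra). Not a tree.
Number of triangles = 1.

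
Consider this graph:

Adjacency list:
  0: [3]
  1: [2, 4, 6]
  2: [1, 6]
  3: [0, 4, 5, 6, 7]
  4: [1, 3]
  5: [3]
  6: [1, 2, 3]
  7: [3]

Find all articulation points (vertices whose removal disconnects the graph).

An articulation point is a vertex whose removal disconnects the graph.
Articulation points: [3]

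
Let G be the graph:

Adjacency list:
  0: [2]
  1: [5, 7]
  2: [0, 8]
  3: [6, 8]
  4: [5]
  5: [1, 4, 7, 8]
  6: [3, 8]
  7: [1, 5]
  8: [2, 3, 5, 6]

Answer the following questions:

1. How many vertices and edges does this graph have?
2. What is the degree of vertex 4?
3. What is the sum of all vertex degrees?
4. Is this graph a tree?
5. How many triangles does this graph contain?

Count: 9 vertices, 10 edges.
Vertex 4 has neighbors [5], degree = 1.
Handshaking lemma: 2 * 10 = 20.
A tree on 9 vertices has 8 edges. This graph has 10 edges (2 extra). Not a tree.
Number of triangles = 2.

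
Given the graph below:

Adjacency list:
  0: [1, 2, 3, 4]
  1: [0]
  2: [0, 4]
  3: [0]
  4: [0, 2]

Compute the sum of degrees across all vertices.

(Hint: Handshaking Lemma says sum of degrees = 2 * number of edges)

Count edges: 5 edges.
By Handshaking Lemma: sum of degrees = 2 * 5 = 10.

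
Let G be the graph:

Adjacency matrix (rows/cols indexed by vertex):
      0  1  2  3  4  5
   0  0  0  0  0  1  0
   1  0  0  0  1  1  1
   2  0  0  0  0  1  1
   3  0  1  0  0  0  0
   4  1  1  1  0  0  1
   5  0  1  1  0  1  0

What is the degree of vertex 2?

Vertex 2 has neighbors [4, 5], so deg(2) = 2.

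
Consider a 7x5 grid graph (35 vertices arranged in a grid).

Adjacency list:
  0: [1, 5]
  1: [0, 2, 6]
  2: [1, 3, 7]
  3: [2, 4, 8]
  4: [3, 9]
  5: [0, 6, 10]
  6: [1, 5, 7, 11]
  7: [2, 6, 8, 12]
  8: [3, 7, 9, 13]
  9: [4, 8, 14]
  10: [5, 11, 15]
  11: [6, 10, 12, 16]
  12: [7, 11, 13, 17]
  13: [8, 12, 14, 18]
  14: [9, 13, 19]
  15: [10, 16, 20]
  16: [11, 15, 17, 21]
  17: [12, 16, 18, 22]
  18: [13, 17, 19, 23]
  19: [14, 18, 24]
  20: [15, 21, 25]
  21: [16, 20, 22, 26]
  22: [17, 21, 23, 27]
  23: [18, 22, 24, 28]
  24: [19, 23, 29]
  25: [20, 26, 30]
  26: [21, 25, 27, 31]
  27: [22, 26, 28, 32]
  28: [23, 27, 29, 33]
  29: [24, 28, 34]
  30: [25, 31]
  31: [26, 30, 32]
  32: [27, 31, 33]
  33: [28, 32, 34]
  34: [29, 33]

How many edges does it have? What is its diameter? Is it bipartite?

A 7x5 grid has 30 vertical edges and 28 horizontal edges.
Total edges = 30 + 28 = 58.
Diameter = (7-1) + (5-1) = 10 (corner to opposite corner).
Grid graphs are bipartite (checkerboard coloring).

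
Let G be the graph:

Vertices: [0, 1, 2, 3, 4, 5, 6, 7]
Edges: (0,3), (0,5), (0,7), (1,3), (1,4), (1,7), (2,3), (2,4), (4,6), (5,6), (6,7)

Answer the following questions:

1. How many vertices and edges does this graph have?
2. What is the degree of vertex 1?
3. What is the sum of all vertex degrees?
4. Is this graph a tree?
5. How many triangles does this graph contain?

Count: 8 vertices, 11 edges.
Vertex 1 has neighbors [3, 4, 7], degree = 3.
Handshaking lemma: 2 * 11 = 22.
A tree on 8 vertices has 7 edges. This graph has 11 edges (4 extra). Not a tree.
Number of triangles = 0.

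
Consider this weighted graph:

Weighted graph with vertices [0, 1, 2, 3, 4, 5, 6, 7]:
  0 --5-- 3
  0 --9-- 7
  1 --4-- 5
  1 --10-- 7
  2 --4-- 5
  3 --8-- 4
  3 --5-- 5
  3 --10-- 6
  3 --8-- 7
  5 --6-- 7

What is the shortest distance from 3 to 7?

Using Dijkstra's algorithm from vertex 3:
Shortest path: 3 -> 7
Total weight: 8 = 8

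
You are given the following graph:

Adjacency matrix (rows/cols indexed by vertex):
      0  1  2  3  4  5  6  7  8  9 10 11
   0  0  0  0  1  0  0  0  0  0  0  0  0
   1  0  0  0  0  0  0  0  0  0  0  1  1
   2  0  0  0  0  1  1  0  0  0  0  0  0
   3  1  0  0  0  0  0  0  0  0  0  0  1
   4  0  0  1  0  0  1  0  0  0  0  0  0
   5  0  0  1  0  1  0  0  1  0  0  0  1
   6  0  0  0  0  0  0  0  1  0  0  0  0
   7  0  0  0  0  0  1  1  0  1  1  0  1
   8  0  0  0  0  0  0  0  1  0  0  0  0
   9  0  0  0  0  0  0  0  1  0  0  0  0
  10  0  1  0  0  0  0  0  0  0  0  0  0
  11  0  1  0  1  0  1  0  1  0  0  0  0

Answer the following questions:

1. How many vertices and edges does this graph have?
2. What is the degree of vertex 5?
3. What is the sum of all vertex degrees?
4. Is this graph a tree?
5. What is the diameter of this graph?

Count: 12 vertices, 13 edges.
Vertex 5 has neighbors [2, 4, 7, 11], degree = 4.
Handshaking lemma: 2 * 13 = 26.
A tree on 12 vertices has 11 edges. This graph has 13 edges (2 extra). Not a tree.
Diameter (longest shortest path) = 4.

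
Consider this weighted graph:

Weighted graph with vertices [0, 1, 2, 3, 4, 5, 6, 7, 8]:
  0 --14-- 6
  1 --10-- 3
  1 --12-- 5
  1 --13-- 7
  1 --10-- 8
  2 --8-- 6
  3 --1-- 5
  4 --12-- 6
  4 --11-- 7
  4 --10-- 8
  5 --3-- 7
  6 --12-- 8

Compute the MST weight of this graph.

Applying Kruskal's algorithm (sort edges by weight, add if no cycle):
  Add (3,5) w=1
  Add (5,7) w=3
  Add (2,6) w=8
  Add (1,8) w=10
  Add (1,3) w=10
  Add (4,8) w=10
  Skip (4,7) w=11 (creates cycle)
  Skip (1,5) w=12 (creates cycle)
  Add (4,6) w=12
  Skip (6,8) w=12 (creates cycle)
  Skip (1,7) w=13 (creates cycle)
  Add (0,6) w=14
MST weight = 68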